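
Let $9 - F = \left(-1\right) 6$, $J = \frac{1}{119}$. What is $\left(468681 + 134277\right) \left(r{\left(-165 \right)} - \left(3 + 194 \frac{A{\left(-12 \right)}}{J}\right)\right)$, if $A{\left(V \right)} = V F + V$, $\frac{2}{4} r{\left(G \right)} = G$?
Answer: $2672417785482$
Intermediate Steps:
$J = \frac{1}{119} \approx 0.0084034$
$F = 15$ ($F = 9 - \left(-1\right) 6 = 9 - -6 = 9 + 6 = 15$)
$r{\left(G \right)} = 2 G$
$A{\left(V \right)} = 16 V$ ($A{\left(V \right)} = V 15 + V = 15 V + V = 16 V$)
$\left(468681 + 134277\right) \left(r{\left(-165 \right)} - \left(3 + 194 \frac{A{\left(-12 \right)}}{J}\right)\right) = \left(468681 + 134277\right) \left(2 \left(-165\right) - \left(3 + 194 \cdot 16 \left(-12\right) \frac{1}{\frac{1}{119}}\right)\right) = 602958 \left(-330 - \left(3 + 194 \left(\left(-192\right) 119\right)\right)\right) = 602958 \left(-330 - -4432509\right) = 602958 \left(-330 + \left(-3 + 4432512\right)\right) = 602958 \left(-330 + 4432509\right) = 602958 \cdot 4432179 = 2672417785482$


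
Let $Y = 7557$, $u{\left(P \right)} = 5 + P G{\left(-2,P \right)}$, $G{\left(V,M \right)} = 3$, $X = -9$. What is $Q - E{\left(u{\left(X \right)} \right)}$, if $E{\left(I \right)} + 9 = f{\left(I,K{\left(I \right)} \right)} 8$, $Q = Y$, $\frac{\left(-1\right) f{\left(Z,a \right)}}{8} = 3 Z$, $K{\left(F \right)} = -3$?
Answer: $3342$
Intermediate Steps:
$u{\left(P \right)} = 5 + 3 P$ ($u{\left(P \right)} = 5 + P 3 = 5 + 3 P$)
$f{\left(Z,a \right)} = - 24 Z$ ($f{\left(Z,a \right)} = - 8 \cdot 3 Z = - 24 Z$)
$Q = 7557$
$E{\left(I \right)} = -9 - 192 I$ ($E{\left(I \right)} = -9 + - 24 I 8 = -9 - 192 I$)
$Q - E{\left(u{\left(X \right)} \right)} = 7557 - \left(-9 - 192 \left(5 + 3 \left(-9\right)\right)\right) = 7557 - \left(-9 - 192 \left(5 - 27\right)\right) = 7557 - \left(-9 - -4224\right) = 7557 - \left(-9 + 4224\right) = 7557 - 4215 = 3342$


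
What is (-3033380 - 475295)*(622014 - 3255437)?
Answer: 9239825444525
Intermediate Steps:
(-3033380 - 475295)*(622014 - 3255437) = -3508675*(-2633423) = 9239825444525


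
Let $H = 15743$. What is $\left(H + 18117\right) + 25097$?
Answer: $58957$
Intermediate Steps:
$\left(H + 18117\right) + 25097 = \left(15743 + 18117\right) + 25097 = 33860 + 25097 = 58957$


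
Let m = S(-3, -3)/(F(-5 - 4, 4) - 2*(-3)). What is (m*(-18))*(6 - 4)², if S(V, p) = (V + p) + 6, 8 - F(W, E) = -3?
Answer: 0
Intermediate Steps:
F(W, E) = 11 (F(W, E) = 8 - 1*(-3) = 8 + 3 = 11)
S(V, p) = 6 + V + p
m = 0 (m = (6 - 3 - 3)/(11 - 2*(-3)) = 0/(11 + 6) = 0/17 = 0*(1/17) = 0)
(m*(-18))*(6 - 4)² = (0*(-18))*(6 - 4)² = 0*2² = 0*4 = 0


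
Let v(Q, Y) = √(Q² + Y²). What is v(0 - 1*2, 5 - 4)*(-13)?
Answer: -13*√5 ≈ -29.069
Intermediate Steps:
v(0 - 1*2, 5 - 4)*(-13) = √((0 - 1*2)² + (5 - 4)²)*(-13) = √((0 - 2)² + 1²)*(-13) = √((-2)² + 1)*(-13) = √(4 + 1)*(-13) = √5*(-13) = -13*√5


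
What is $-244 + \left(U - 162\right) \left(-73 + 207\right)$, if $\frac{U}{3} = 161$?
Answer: $42770$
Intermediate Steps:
$U = 483$ ($U = 3 \cdot 161 = 483$)
$-244 + \left(U - 162\right) \left(-73 + 207\right) = -244 + \left(483 - 162\right) \left(-73 + 207\right) = -244 + 321 \cdot 134 = -244 + 43014 = 42770$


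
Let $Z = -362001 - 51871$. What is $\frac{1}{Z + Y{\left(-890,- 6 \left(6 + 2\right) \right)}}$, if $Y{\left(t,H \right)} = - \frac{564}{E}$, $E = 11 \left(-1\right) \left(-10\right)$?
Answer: $- \frac{55}{22763242} \approx -2.4162 \cdot 10^{-6}$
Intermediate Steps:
$Z = -413872$ ($Z = -362001 - 51871 = -413872$)
$E = 110$ ($E = \left(-11\right) \left(-10\right) = 110$)
$Y{\left(t,H \right)} = - \frac{282}{55}$ ($Y{\left(t,H \right)} = - \frac{564}{110} = \left(-564\right) \frac{1}{110} = - \frac{282}{55}$)
$\frac{1}{Z + Y{\left(-890,- 6 \left(6 + 2\right) \right)}} = \frac{1}{-413872 - \frac{282}{55}} = \frac{1}{- \frac{22763242}{55}} = - \frac{55}{22763242}$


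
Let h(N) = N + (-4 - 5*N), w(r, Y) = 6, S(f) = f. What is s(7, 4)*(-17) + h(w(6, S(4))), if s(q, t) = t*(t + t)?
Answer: -572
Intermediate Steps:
h(N) = -4 - 4*N
s(q, t) = 2*t² (s(q, t) = t*(2*t) = 2*t²)
s(7, 4)*(-17) + h(w(6, S(4))) = (2*4²)*(-17) + (-4 - 4*6) = (2*16)*(-17) + (-4 - 24) = 32*(-17) - 28 = -544 - 28 = -572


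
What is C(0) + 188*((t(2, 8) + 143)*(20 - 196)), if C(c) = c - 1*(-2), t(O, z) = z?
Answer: -4996286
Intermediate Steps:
C(c) = 2 + c (C(c) = c + 2 = 2 + c)
C(0) + 188*((t(2, 8) + 143)*(20 - 196)) = (2 + 0) + 188*((8 + 143)*(20 - 196)) = 2 + 188*(151*(-176)) = 2 + 188*(-26576) = 2 - 4996288 = -4996286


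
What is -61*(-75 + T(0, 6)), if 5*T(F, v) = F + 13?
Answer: 22082/5 ≈ 4416.4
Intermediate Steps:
T(F, v) = 13/5 + F/5 (T(F, v) = (F + 13)/5 = (13 + F)/5 = 13/5 + F/5)
-61*(-75 + T(0, 6)) = -61*(-75 + (13/5 + (⅕)*0)) = -61*(-75 + (13/5 + 0)) = -61*(-75 + 13/5) = -61*(-362/5) = 22082/5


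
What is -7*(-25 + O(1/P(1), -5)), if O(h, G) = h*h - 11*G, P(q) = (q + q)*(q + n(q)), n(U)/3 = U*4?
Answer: -141967/676 ≈ -210.01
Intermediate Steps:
n(U) = 12*U (n(U) = 3*(U*4) = 3*(4*U) = 12*U)
P(q) = 26*q² (P(q) = (q + q)*(q + 12*q) = (2*q)*(13*q) = 26*q²)
O(h, G) = h² - 11*G
-7*(-25 + O(1/P(1), -5)) = -7*(-25 + ((1/(26*1²))² - 11*(-5))) = -7*(-25 + ((1/(26*1))² + 55)) = -7*(-25 + ((1/26)² + 55)) = -7*(-25 + (1/676 + 55)) = -7*(-25 + 37181/676) = -7*20281/676 = -141967/676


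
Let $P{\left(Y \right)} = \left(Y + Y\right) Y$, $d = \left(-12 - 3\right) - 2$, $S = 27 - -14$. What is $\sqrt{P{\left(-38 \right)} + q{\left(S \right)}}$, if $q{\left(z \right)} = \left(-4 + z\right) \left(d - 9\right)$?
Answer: $3 \sqrt{214} \approx 43.886$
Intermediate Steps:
$S = 41$ ($S = 27 + 14 = 41$)
$d = -17$ ($d = -15 - 2 = -17$)
$q{\left(z \right)} = 104 - 26 z$ ($q{\left(z \right)} = \left(-4 + z\right) \left(-17 - 9\right) = \left(-4 + z\right) \left(-26\right) = 104 - 26 z$)
$P{\left(Y \right)} = 2 Y^{2}$ ($P{\left(Y \right)} = 2 Y Y = 2 Y^{2}$)
$\sqrt{P{\left(-38 \right)} + q{\left(S \right)}} = \sqrt{2 \left(-38\right)^{2} + \left(104 - 1066\right)} = \sqrt{2 \cdot 1444 + \left(104 - 1066\right)} = \sqrt{2888 - 962} = \sqrt{1926} = 3 \sqrt{214}$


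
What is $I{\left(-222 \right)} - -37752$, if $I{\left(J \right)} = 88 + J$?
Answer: $37618$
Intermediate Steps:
$I{\left(-222 \right)} - -37752 = \left(88 - 222\right) - -37752 = -134 + 37752 = 37618$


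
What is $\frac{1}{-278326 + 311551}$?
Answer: $\frac{1}{33225} \approx 3.0098 \cdot 10^{-5}$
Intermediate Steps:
$\frac{1}{-278326 + 311551} = \frac{1}{33225}$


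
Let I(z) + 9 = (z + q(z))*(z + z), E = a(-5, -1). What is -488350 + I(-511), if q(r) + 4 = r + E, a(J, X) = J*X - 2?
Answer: 557147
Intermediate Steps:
a(J, X) = -2 + J*X
E = 3 (E = -2 - 5*(-1) = -2 + 5 = 3)
q(r) = -1 + r (q(r) = -4 + (r + 3) = -4 + (3 + r) = -1 + r)
I(z) = -9 + 2*z*(-1 + 2*z) (I(z) = -9 + (z + (-1 + z))*(z + z) = -9 + (-1 + 2*z)*(2*z) = -9 + 2*z*(-1 + 2*z))
-488350 + I(-511) = -488350 + (-9 - 2*(-511) + 4*(-511)²) = -488350 + (-9 + 1022 + 4*261121) = -488350 + (-9 + 1022 + 1044484) = -488350 + 1045497 = 557147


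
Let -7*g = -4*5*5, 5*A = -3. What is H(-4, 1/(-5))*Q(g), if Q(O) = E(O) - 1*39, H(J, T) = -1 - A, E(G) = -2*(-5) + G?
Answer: 206/35 ≈ 5.8857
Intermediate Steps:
A = -3/5 (A = (1/5)*(-3) = -3/5 ≈ -0.60000)
E(G) = 10 + G
H(J, T) = -2/5 (H(J, T) = -1 - 1*(-3/5) = -1 + 3/5 = -2/5)
g = 100/7 (g = -(-4*5)*5/7 = -(-20)*5/7 = -1/7*(-100) = 100/7 ≈ 14.286)
Q(O) = -29 + O (Q(O) = (10 + O) - 1*39 = (10 + O) - 39 = -29 + O)
H(-4, 1/(-5))*Q(g) = -2*(-29 + 100/7)/5 = -2/5*(-103/7) = 206/35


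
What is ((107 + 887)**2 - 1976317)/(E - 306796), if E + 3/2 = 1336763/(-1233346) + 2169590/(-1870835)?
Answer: 228034659725183871/70790569809858347 ≈ 3.2213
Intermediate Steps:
E = -863779845111/230738686391 (E = -3/2 + (1336763/(-1233346) + 2169590/(-1870835)) = -3/2 + (1336763*(-1/1233346) + 2169590*(-1/1870835)) = -3/2 + (-1336763/1233346 - 433918/374167) = -3/2 - 1035343631049/461477372782 = -863779845111/230738686391 ≈ -3.7435)
((107 + 887)**2 - 1976317)/(E - 306796) = ((107 + 887)**2 - 1976317)/(-863779845111/230738686391 - 306796) = (994**2 - 1976317)/(-70790569809858347/230738686391) = (988036 - 1976317)*(-230738686391/70790569809858347) = -988281*(-230738686391/70790569809858347) = 228034659725183871/70790569809858347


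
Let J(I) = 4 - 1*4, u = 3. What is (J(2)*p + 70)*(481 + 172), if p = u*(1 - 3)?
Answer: 45710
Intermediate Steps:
J(I) = 0 (J(I) = 4 - 4 = 0)
p = -6 (p = 3*(1 - 3) = 3*(-2) = -6)
(J(2)*p + 70)*(481 + 172) = (0*(-6) + 70)*(481 + 172) = (0 + 70)*653 = 70*653 = 45710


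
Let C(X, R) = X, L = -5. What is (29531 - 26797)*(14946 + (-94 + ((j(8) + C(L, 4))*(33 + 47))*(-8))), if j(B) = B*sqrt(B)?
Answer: 49354168 - 27996160*sqrt(2) ≈ 9.7616e+6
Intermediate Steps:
j(B) = B**(3/2)
(29531 - 26797)*(14946 + (-94 + ((j(8) + C(L, 4))*(33 + 47))*(-8))) = (29531 - 26797)*(14946 + (-94 + ((8**(3/2) - 5)*(33 + 47))*(-8))) = 2734*(14946 + (-94 + ((16*sqrt(2) - 5)*80)*(-8))) = 2734*(14946 + (-94 + ((-5 + 16*sqrt(2))*80)*(-8))) = 2734*(14946 + (-94 + (-400 + 1280*sqrt(2))*(-8))) = 2734*(14946 + (-94 + (3200 - 10240*sqrt(2)))) = 2734*(14946 + (3106 - 10240*sqrt(2))) = 2734*(18052 - 10240*sqrt(2)) = 49354168 - 27996160*sqrt(2)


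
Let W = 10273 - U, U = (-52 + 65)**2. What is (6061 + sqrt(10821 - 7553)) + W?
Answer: 16165 + 2*sqrt(817) ≈ 16222.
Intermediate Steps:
U = 169 (U = 13**2 = 169)
W = 10104 (W = 10273 - 1*169 = 10273 - 169 = 10104)
(6061 + sqrt(10821 - 7553)) + W = (6061 + sqrt(10821 - 7553)) + 10104 = (6061 + sqrt(3268)) + 10104 = (6061 + 2*sqrt(817)) + 10104 = 16165 + 2*sqrt(817)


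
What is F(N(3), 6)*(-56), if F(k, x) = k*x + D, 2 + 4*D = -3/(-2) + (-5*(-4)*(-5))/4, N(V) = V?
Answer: -651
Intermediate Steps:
D = -51/8 (D = -½ + (-3/(-2) + (-5*(-4)*(-5))/4)/4 = -½ + (-3*(-½) + (20*(-5))*(¼))/4 = -½ + (3/2 - 100*¼)/4 = -½ + (3/2 - 25)/4 = -½ + (¼)*(-47/2) = -½ - 47/8 = -51/8 ≈ -6.3750)
F(k, x) = -51/8 + k*x (F(k, x) = k*x - 51/8 = -51/8 + k*x)
F(N(3), 6)*(-56) = (-51/8 + 3*6)*(-56) = (-51/8 + 18)*(-56) = (93/8)*(-56) = -651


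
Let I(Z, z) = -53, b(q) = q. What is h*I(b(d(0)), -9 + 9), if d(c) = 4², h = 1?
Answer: -53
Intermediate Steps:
d(c) = 16
h*I(b(d(0)), -9 + 9) = 1*(-53) = -53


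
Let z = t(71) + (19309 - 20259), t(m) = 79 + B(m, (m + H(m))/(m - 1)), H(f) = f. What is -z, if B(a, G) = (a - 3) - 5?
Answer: 808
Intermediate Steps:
B(a, G) = -8 + a (B(a, G) = (-3 + a) - 5 = -8 + a)
t(m) = 71 + m (t(m) = 79 + (-8 + m) = 71 + m)
z = -808 (z = (71 + 71) + (19309 - 20259) = 142 - 950 = -808)
-z = -1*(-808) = 808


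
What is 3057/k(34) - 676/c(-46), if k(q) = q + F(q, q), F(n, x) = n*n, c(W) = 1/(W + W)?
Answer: 74011537/1190 ≈ 62195.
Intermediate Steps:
c(W) = 1/(2*W)
F(n, x) = n²
k(q) = q + q²
3057/k(34) - 676/c(-46) = 3057/((34*(1 + 34))) - 676/((½)/(-46)) = 3057/((34*35)) - 676/((½)*(-1/46)) = 3057/1190 - 676/(-1/92) = 3057*(1/1190) - 676*(-92) = 3057/1190 + 62192 = 74011537/1190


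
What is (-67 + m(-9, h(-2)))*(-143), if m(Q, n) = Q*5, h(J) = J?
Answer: 16016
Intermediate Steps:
m(Q, n) = 5*Q
(-67 + m(-9, h(-2)))*(-143) = (-67 + 5*(-9))*(-143) = (-67 - 45)*(-143) = -112*(-143) = 16016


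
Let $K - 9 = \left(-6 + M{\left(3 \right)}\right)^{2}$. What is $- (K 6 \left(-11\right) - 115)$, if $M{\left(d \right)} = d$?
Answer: $1303$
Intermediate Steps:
$K = 18$ ($K = 9 + \left(-6 + 3\right)^{2} = 9 + \left(-3\right)^{2} = 9 + 9 = 18$)
$- (K 6 \left(-11\right) - 115) = - (18 \cdot 6 \left(-11\right) - 115) = - (18 \left(-66\right) - 115) = - (-1188 - 115) = \left(-1\right) \left(-1303\right) = 1303$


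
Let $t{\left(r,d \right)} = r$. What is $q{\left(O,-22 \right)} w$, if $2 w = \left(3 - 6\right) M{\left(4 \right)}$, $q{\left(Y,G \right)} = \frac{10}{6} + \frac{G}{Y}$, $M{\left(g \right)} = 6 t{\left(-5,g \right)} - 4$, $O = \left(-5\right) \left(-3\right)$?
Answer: $\frac{51}{5} \approx 10.2$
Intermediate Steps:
$O = 15$
$M{\left(g \right)} = -34$ ($M{\left(g \right)} = 6 \left(-5\right) - 4 = -30 - 4 = -34$)
$q{\left(Y,G \right)} = \frac{5}{3} + \frac{G}{Y}$ ($q{\left(Y,G \right)} = 10 \cdot \frac{1}{6} + \frac{G}{Y} = \frac{5}{3} + \frac{G}{Y}$)
$w = 51$ ($w = \frac{\left(3 - 6\right) \left(-34\right)}{2} = \frac{\left(-3\right) \left(-34\right)}{2} = \frac{1}{2} \cdot 102 = 51$)
$q{\left(O,-22 \right)} w = \left(\frac{5}{3} - \frac{22}{15}\right) 51 = \frac{1}{5} \cdot 51 = \frac{51}{5}$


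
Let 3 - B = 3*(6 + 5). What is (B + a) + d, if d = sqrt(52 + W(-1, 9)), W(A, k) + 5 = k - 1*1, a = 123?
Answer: 93 + sqrt(55) ≈ 100.42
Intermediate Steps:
B = -30 (B = 3 - 3*(6 + 5) = 3 - 3*11 = 3 - 1*33 = 3 - 33 = -30)
W(A, k) = -6 + k (W(A, k) = -5 + (k - 1*1) = -5 + (k - 1) = -5 + (-1 + k) = -6 + k)
d = sqrt(55) (d = sqrt(52 + (-6 + 9)) = sqrt(52 + 3) = sqrt(55) ≈ 7.4162)
(B + a) + d = (-30 + 123) + sqrt(55) = 93 + sqrt(55)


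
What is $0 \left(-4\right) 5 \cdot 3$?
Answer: $0$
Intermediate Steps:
$0 \left(-4\right) 5 \cdot 3 = 0 \cdot 15 = 0$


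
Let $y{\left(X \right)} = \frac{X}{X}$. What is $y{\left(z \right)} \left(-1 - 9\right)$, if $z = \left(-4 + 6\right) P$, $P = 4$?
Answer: $-10$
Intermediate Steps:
$z = 8$ ($z = \left(-4 + 6\right) 4 = 2 \cdot 4 = 8$)
$y{\left(X \right)} = 1$
$y{\left(z \right)} \left(-1 - 9\right) = 1 \left(-1 - 9\right) = 1 \left(-10\right) = -10$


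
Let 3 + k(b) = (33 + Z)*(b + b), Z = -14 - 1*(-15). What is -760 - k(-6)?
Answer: -349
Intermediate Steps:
Z = 1 (Z = -14 + 15 = 1)
k(b) = -3 + 68*b (k(b) = -3 + (33 + 1)*(b + b) = -3 + 34*(2*b) = -3 + 68*b)
-760 - k(-6) = -760 - (-3 + 68*(-6)) = -760 - (-3 - 408) = -760 - 1*(-411) = -760 + 411 = -349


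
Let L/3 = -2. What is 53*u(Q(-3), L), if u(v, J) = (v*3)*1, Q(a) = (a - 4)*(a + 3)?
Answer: 0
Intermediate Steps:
L = -6 (L = 3*(-2) = -6)
Q(a) = (-4 + a)*(3 + a)
u(v, J) = 3*v (u(v, J) = (3*v)*1 = 3*v)
53*u(Q(-3), L) = 53*(3*(-12 + (-3)**2 - 1*(-3))) = 53*(3*(-12 + 9 + 3)) = 53*(3*0) = 53*0 = 0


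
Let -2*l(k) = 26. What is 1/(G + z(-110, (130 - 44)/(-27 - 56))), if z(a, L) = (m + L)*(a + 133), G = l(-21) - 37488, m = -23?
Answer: -83/3158468 ≈ -2.6279e-5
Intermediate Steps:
l(k) = -13 (l(k) = -½*26 = -13)
G = -37501 (G = -13 - 37488 = -37501)
z(a, L) = (-23 + L)*(133 + a) (z(a, L) = (-23 + L)*(a + 133) = (-23 + L)*(133 + a))
1/(G + z(-110, (130 - 44)/(-27 - 56))) = 1/(-37501 + (-3059 - 23*(-110) + 133*((130 - 44)/(-27 - 56)) + ((130 - 44)/(-27 - 56))*(-110))) = 1/(-37501 + (-3059 + 2530 + 133*(86/(-83)) + (86/(-83))*(-110))) = 1/(-37501 + (-3059 + 2530 + 133*(86*(-1/83)) + (86*(-1/83))*(-110))) = 1/(-37501 + (-3059 + 2530 + 133*(-86/83) - 86/83*(-110))) = 1/(-37501 + (-3059 + 2530 - 11438/83 + 9460/83)) = 1/(-37501 - 45885/83) = 1/(-3158468/83) = -83/3158468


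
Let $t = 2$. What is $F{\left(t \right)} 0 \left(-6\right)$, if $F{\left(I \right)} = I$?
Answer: $0$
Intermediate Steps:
$F{\left(t \right)} 0 \left(-6\right) = 2 \cdot 0 \left(-6\right) = 0 \left(-6\right) = 0$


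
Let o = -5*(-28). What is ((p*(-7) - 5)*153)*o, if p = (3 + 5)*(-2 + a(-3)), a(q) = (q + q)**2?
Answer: -40890780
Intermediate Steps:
o = 140
a(q) = 4*q**2 (a(q) = (2*q)**2 = 4*q**2)
p = 272 (p = (3 + 5)*(-2 + 4*(-3)**2) = 8*(-2 + 4*9) = 8*(-2 + 36) = 8*34 = 272)
((p*(-7) - 5)*153)*o = ((272*(-7) - 5)*153)*140 = ((-1904 - 5)*153)*140 = -1909*153*140 = -292077*140 = -40890780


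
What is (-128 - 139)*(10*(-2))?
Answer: 5340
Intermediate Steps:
(-128 - 139)*(10*(-2)) = -267*(-20) = 5340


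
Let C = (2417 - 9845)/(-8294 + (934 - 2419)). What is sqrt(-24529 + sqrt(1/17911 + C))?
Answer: sqrt(-752503290367847325769 + 3327881711*sqrt(64555125188323))/175151669 ≈ 156.61*I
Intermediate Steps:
C = 7428/9779 (C = -7428/(-8294 - 1485) = -7428/(-9779) = -7428*(-1/9779) = 7428/9779 ≈ 0.75959)
sqrt(-24529 + sqrt(1/17911 + C)) = sqrt(-24529 + sqrt(1/17911 + 7428/9779)) = sqrt(-24529 + sqrt(133052687/175151669)) = sqrt(-24529 + 19*sqrt(64555125188323)/175151669)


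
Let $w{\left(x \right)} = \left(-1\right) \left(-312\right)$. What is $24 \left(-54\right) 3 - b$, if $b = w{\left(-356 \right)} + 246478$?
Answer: $-250678$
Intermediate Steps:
$w{\left(x \right)} = 312$
$b = 246790$ ($b = 312 + 246478 = 246790$)
$24 \left(-54\right) 3 - b = 24 \left(-54\right) 3 - 246790 = \left(-1296\right) 3 - 246790 = -3888 - 246790 = -250678$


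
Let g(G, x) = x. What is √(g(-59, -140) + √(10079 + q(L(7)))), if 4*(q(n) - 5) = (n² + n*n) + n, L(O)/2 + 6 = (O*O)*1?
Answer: √(-560 + 2*√55214)/2 ≈ 4.7447*I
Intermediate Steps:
L(O) = -12 + 2*O² (L(O) = -12 + 2*((O*O)*1) = -12 + 2*(O²*1) = -12 + 2*O²)
q(n) = 5 + n²/2 + n/4 (q(n) = 5 + ((n² + n*n) + n)/4 = 5 + ((n² + n²) + n)/4 = 5 + (2*n² + n)/4 = 5 + (n + 2*n²)/4 = 5 + (n²/2 + n/4) = 5 + n²/2 + n/4)
√(g(-59, -140) + √(10079 + q(L(7)))) = √(-140 + √(10079 + (5 + (-12 + 2*7²)²/2 + (-12 + 2*7²)/4))) = √(-140 + √(10079 + (5 + (-12 + 2*49)²/2 + (-12 + 2*49)/4))) = √(-140 + √(10079 + (5 + (-12 + 98)²/2 + (-12 + 98)/4))) = √(-140 + √(10079 + (5 + (½)*86² + (¼)*86))) = √(-140 + √(10079 + (5 + (½)*7396 + 43/2))) = √(-140 + √(10079 + (5 + 3698 + 43/2))) = √(-140 + √(10079 + 7449/2)) = √(-140 + √(27607/2)) = √(-140 + √55214/2)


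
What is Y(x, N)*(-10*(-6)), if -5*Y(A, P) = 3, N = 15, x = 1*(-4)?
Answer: -36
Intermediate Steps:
x = -4
Y(A, P) = -3/5 (Y(A, P) = -1/5*3 = -3/5)
Y(x, N)*(-10*(-6)) = -(-6)*(-6) = -3/5*60 = -36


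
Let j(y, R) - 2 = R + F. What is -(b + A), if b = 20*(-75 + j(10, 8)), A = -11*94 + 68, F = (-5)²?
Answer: 1766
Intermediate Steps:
F = 25
A = -966 (A = -1034 + 68 = -966)
j(y, R) = 27 + R (j(y, R) = 2 + (R + 25) = 2 + (25 + R) = 27 + R)
b = -800 (b = 20*(-75 + (27 + 8)) = 20*(-75 + 35) = 20*(-40) = -800)
-(b + A) = -(-800 - 966) = -1*(-1766) = 1766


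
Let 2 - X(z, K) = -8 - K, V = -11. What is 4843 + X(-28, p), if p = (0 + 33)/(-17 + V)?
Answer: 135851/28 ≈ 4851.8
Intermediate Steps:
p = -33/28 (p = (0 + 33)/(-17 - 11) = 33/(-28) = 33*(-1/28) = -33/28 ≈ -1.1786)
X(z, K) = 10 + K (X(z, K) = 2 - (-8 - K) = 2 + (8 + K) = 10 + K)
4843 + X(-28, p) = 4843 + (10 - 33/28) = 4843 + 247/28 = 135851/28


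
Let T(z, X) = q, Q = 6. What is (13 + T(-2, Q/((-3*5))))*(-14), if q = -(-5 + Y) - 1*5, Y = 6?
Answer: -98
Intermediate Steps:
q = -6 (q = -(-5 + 6) - 1*5 = -1*1 - 5 = -1 - 5 = -6)
T(z, X) = -6
(13 + T(-2, Q/((-3*5))))*(-14) = (13 - 6)*(-14) = 7*(-14) = -98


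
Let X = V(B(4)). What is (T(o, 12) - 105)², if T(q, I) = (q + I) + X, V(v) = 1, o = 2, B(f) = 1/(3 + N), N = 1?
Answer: 8100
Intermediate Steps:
B(f) = ¼ (B(f) = 1/(3 + 1) = 1/4 = ¼)
X = 1
T(q, I) = 1 + I + q (T(q, I) = (q + I) + 1 = (I + q) + 1 = 1 + I + q)
(T(o, 12) - 105)² = ((1 + 12 + 2) - 105)² = (15 - 105)² = (-90)² = 8100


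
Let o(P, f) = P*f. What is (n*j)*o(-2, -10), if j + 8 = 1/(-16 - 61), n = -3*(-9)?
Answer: -333180/77 ≈ -4327.0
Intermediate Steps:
n = 27
j = -617/77 (j = -8 + 1/(-16 - 61) = -8 + 1/(-77) = -8 - 1/77 = -617/77 ≈ -8.0130)
(n*j)*o(-2, -10) = (27*(-617/77))*(-2*(-10)) = -16659/77*20 = -333180/77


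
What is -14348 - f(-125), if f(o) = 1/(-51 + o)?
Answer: -2525247/176 ≈ -14348.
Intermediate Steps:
-14348 - f(-125) = -14348 - 1/(-51 - 125) = -14348 - 1/(-176) = -14348 - 1*(-1/176) = -14348 + 1/176 = -2525247/176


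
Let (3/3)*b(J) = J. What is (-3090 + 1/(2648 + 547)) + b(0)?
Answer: -9872549/3195 ≈ -3090.0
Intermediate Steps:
b(J) = J
(-3090 + 1/(2648 + 547)) + b(0) = (-3090 + 1/(2648 + 547)) + 0 = (-3090 + 1/3195) + 0 = -9872549/3195 + 0 = -9872549/3195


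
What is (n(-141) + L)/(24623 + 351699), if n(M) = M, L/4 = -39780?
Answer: -159261/376322 ≈ -0.42320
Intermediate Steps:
L = -159120 (L = 4*(-39780) = -159120)
(n(-141) + L)/(24623 + 351699) = (-141 - 159120)/(24623 + 351699) = -159261/376322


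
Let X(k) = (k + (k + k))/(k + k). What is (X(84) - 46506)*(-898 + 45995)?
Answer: -4194426873/2 ≈ -2.0972e+9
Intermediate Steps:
X(k) = 3/2 (X(k) = (k + 2*k)/((2*k)) = (3*k)*(1/(2*k)) = 3/2)
(X(84) - 46506)*(-898 + 45995) = (3/2 - 46506)*(-898 + 45995) = -93009/2*45097 = -4194426873/2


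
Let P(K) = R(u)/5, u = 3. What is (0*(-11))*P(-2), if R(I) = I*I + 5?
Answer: 0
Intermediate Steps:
R(I) = 5 + I**2 (R(I) = I**2 + 5 = 5 + I**2)
P(K) = 14/5 (P(K) = (5 + 3**2)/5 = (5 + 9)*(1/5) = 14*(1/5) = 14/5)
(0*(-11))*P(-2) = (0*(-11))*(14/5) = 0*(14/5) = 0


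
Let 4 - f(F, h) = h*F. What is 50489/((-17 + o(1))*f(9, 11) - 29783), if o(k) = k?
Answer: -50489/28263 ≈ -1.7864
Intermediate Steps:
f(F, h) = 4 - F*h (f(F, h) = 4 - h*F = 4 - F*h)
50489/((-17 + o(1))*f(9, 11) - 29783) = 50489/((-17 + 1)*(4 - 1*9*11) - 29783) = 50489/(-16*(4 - 99) - 29783) = 50489/(-16*(-95) - 29783) = 50489/(1520 - 29783) = 50489/(-28263) = 50489*(-1/28263) = -50489/28263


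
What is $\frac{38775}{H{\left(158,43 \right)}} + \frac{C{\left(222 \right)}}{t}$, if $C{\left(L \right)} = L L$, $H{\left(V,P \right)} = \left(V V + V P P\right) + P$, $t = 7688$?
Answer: $\frac{3982118379}{609560378} \approx 6.5328$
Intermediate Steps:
$H{\left(V,P \right)} = P + V^{2} + V P^{2}$ ($H{\left(V,P \right)} = \left(V^{2} + P V P\right) + P = \left(V^{2} + V P^{2}\right) + P = P + V^{2} + V P^{2}$)
$C{\left(L \right)} = L^{2}$
$\frac{38775}{H{\left(158,43 \right)}} + \frac{C{\left(222 \right)}}{t} = \frac{38775}{43 + 158^{2} + 158 \cdot 43^{2}} + \frac{222^{2}}{7688} = \frac{38775}{43 + 24964 + 158 \cdot 1849} + 49284 \cdot \frac{1}{7688} = \frac{38775}{43 + 24964 + 292142} + \frac{12321}{1922} = \frac{38775}{317149} + \frac{12321}{1922} = \frac{3982118379}{609560378}$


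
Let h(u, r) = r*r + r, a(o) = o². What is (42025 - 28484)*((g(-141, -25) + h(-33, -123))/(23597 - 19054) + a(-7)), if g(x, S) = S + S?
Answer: 292440053/413 ≈ 7.0809e+5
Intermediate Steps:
g(x, S) = 2*S
h(u, r) = r + r² (h(u, r) = r² + r = r + r²)
(42025 - 28484)*((g(-141, -25) + h(-33, -123))/(23597 - 19054) + a(-7)) = (42025 - 28484)*((2*(-25) - 123*(1 - 123))/(23597 - 19054) + (-7)²) = 13541*((-50 - 123*(-122))/4543 + 49) = 13541*((-50 + 15006)*(1/4543) + 49) = 13541*(14956*(1/4543) + 49) = 13541*(14956/4543 + 49) = 13541*(237563/4543) = 292440053/413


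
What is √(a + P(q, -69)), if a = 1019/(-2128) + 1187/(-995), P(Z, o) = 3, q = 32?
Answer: 9*√4594538865/529340 ≈ 1.1525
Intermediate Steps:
a = -3539841/2117360 (a = 1019*(-1/2128) + 1187*(-1/995) = -1019/2128 - 1187/995 = -3539841/2117360 ≈ -1.6718)
√(a + P(q, -69)) = √(-3539841/2117360 + 3) = √(2812239/2117360) = 9*√4594538865/529340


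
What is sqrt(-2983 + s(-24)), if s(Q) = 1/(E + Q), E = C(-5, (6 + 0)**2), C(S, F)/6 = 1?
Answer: I*sqrt(107390)/6 ≈ 54.617*I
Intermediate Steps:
C(S, F) = 6 (C(S, F) = 6*1 = 6)
E = 6
s(Q) = 1/(6 + Q)
sqrt(-2983 + s(-24)) = sqrt(-2983 + 1/(6 - 24)) = sqrt(-2983 + 1/(-18)) = sqrt(-2983 - 1/18) = sqrt(-53695/18) = I*sqrt(107390)/6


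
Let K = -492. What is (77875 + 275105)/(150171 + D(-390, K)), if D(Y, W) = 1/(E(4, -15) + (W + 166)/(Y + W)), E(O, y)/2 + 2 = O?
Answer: 113365410/48229993 ≈ 2.3505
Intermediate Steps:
E(O, y) = -4 + 2*O
D(Y, W) = 1/(4 + (166 + W)/(W + Y)) (D(Y, W) = 1/((-4 + 2*4) + (W + 166)/(Y + W)) = 1/((-4 + 8) + (166 + W)/(W + Y)) = 1/(4 + (166 + W)/(W + Y)))
(77875 + 275105)/(150171 + D(-390, K)) = (77875 + 275105)/(150171 + (-492 - 390)/(166 + 4*(-390) + 5*(-492))) = 352980/(150171 - 882/(166 - 1560 - 2460)) = 352980/(150171 - 882/(-3854)) = 352980/(150171 - 1/3854*(-882)) = 352980/(150171 + 441/1927) = 352980/(289379958/1927) = 352980*(1927/289379958) = 113365410/48229993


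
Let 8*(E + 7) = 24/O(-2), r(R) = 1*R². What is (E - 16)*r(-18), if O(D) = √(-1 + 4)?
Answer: -7452 + 324*√3 ≈ -6890.8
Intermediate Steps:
O(D) = √3
r(R) = R²
E = -7 + √3 (E = -7 + (24/(√3))/8 = -7 + (24*(√3/3))/8 = -7 + (8*√3)/8 = -7 + √3 ≈ -5.2680)
(E - 16)*r(-18) = ((-7 + √3) - 16)*(-18)² = (-23 + √3)*324 = -7452 + 324*√3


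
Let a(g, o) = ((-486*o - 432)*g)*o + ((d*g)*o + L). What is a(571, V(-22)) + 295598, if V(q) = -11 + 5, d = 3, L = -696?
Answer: -8225560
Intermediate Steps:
V(q) = -6
a(g, o) = -696 + 3*g*o + g*o*(-432 - 486*o) (a(g, o) = ((-486*o - 432)*g)*o + ((3*g)*o - 696) = ((-432 - 486*o)*g)*o + (3*g*o - 696) = (g*(-432 - 486*o))*o + (-696 + 3*g*o) = g*o*(-432 - 486*o) + (-696 + 3*g*o) = -696 + 3*g*o + g*o*(-432 - 486*o))
a(571, V(-22)) + 295598 = (-696 - 486*571*(-6)² - 429*571*(-6)) + 295598 = (-696 - 486*571*36 + 1469754) + 295598 = (-696 - 9990216 + 1469754) + 295598 = -8521158 + 295598 = -8225560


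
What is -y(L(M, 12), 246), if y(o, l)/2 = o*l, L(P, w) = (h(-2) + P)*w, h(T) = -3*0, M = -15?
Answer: 88560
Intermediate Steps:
h(T) = 0
L(P, w) = P*w (L(P, w) = (0 + P)*w = P*w)
y(o, l) = 2*l*o (y(o, l) = 2*(o*l) = 2*(l*o) = 2*l*o)
-y(L(M, 12), 246) = -2*246*(-15*12) = -2*246*(-180) = -1*(-88560) = 88560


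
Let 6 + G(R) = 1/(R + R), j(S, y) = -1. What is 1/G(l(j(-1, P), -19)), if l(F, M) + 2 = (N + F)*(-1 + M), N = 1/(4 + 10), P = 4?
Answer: -232/1385 ≈ -0.16751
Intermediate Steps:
N = 1/14 ≈ 0.071429
l(F, M) = -2 + (-1 + M)*(1/14 + F) (l(F, M) = -2 + (1/14 + F)*(-1 + M) = -2 + (-1 + M)*(1/14 + F))
G(R) = -6 + 1/(2*R) (G(R) = -6 + 1/(R + R) = -6 + 1/(2*R))
1/G(l(j(-1, P), -19)) = 1/(-6 + 1/(2*(-29/14 - 1*(-1) + (1/14)*(-19) - 1*(-19)))) = 1/(-6 + 1/(2*(-29/14 + 1 - 19/14 + 19))) = 1/(-6 + 1/(2*(116/7))) = 1/(-6 + (½)*(7/116)) = 1/(-6 + 7/232) = 1/(-1385/232) = -232/1385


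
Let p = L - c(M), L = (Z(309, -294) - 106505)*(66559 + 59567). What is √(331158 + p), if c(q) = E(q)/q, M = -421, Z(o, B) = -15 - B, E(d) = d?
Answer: I*√13397529319 ≈ 1.1575e+5*I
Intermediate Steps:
c(q) = 1 (c(q) = q/q = 1)
L = -13397860476 (L = ((-15 - 1*(-294)) - 106505)*(66559 + 59567) = ((-15 + 294) - 106505)*126126 = (279 - 106505)*126126 = -106226*126126 = -13397860476)
p = -13397860477 (p = -13397860476 - 1*1 = -13397860476 - 1 = -13397860477)
√(331158 + p) = √(331158 - 13397860477) = √(-13397529319) = I*√13397529319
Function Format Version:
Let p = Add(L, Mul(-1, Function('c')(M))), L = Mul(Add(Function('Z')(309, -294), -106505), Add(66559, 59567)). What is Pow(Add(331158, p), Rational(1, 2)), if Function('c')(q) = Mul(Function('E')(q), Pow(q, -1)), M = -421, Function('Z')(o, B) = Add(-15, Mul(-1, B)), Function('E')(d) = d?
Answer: Mul(I, Pow(13397529319, Rational(1, 2))) ≈ Mul(1.1575e+5, I)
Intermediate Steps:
Function('c')(q) = 1 (Function('c')(q) = Mul(q, Pow(q, -1)) = 1)
L = -13397860476 (L = Mul(Add(Add(-15, Mul(-1, -294)), -106505), Add(66559, 59567)) = Mul(Add(Add(-15, 294), -106505), 126126) = Mul(Add(279, -106505), 126126) = Mul(-106226, 126126) = -13397860476)
p = -13397860477 (p = Add(-13397860476, Mul(-1, 1)) = Add(-13397860476, -1) = -13397860477)
Pow(Add(331158, p), Rational(1, 2)) = Pow(Add(331158, -13397860477), Rational(1, 2)) = Pow(-13397529319, Rational(1, 2)) = Mul(I, Pow(13397529319, Rational(1, 2)))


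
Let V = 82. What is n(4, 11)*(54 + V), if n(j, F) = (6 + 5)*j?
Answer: 5984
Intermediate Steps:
n(j, F) = 11*j
n(4, 11)*(54 + V) = (11*4)*(54 + 82) = 44*136 = 5984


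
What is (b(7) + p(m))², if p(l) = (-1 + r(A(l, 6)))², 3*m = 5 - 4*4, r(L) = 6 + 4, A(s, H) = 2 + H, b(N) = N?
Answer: 7744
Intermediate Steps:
r(L) = 10
m = -11/3 (m = (5 - 4*4)/3 = (5 - 16)/3 = (⅓)*(-11) = -11/3 ≈ -3.6667)
p(l) = 81 (p(l) = (-1 + 10)² = 9² = 81)
(b(7) + p(m))² = (7 + 81)² = 88² = 7744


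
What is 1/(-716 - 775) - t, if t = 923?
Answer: -1376194/1491 ≈ -923.00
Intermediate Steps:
1/(-716 - 775) - t = 1/(-716 - 775) - 1*923 = 1/(-1491) - 923 = -1/1491 - 923 = -1376194/1491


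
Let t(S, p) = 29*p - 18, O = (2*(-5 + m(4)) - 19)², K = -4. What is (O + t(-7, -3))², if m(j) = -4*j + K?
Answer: 21678336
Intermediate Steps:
m(j) = -4 - 4*j (m(j) = -4*j - 4 = -4 - 4*j)
O = 4761 (O = (2*(-5 + (-4 - 4*4)) - 19)² = (2*(-5 + (-4 - 16)) - 19)² = (2*(-5 - 20) - 19)² = (2*(-25) - 19)² = (-50 - 19)² = (-69)² = 4761)
t(S, p) = -18 + 29*p
(O + t(-7, -3))² = (4761 + (-18 + 29*(-3)))² = (4761 + (-18 - 87))² = (4761 - 105)² = 4656² = 21678336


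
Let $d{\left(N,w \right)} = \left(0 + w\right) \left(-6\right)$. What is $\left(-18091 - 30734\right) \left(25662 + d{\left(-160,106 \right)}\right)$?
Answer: $-1221894450$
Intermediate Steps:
$d{\left(N,w \right)} = - 6 w$ ($d{\left(N,w \right)} = w \left(-6\right) = - 6 w$)
$\left(-18091 - 30734\right) \left(25662 + d{\left(-160,106 \right)}\right) = \left(-18091 - 30734\right) \left(25662 - 636\right) = - 48825 \left(25662 - 636\right) = \left(-48825\right) 25026 = -1221894450$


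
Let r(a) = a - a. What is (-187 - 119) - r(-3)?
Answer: -306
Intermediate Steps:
r(a) = 0
(-187 - 119) - r(-3) = (-187 - 119) - 1*0 = -306 + 0 = -306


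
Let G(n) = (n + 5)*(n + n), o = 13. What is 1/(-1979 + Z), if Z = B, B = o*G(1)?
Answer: -1/1823 ≈ -0.00054855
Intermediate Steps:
G(n) = 2*n*(5 + n) (G(n) = (5 + n)*(2*n) = 2*n*(5 + n))
B = 156 (B = 13*(2*1*(5 + 1)) = 13*(2*1*6) = 13*12 = 156)
Z = 156
1/(-1979 + Z) = 1/(-1979 + 156) = 1/(-1823) = -1/1823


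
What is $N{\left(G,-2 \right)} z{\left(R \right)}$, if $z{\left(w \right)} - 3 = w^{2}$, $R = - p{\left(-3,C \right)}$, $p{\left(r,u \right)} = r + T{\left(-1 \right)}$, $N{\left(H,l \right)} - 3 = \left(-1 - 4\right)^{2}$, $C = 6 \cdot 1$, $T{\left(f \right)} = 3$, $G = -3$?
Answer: $84$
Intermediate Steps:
$C = 6$
$N{\left(H,l \right)} = 28$ ($N{\left(H,l \right)} = 3 + \left(-1 - 4\right)^{2} = 3 + \left(-5\right)^{2} = 3 + 25 = 28$)
$p{\left(r,u \right)} = 3 + r$ ($p{\left(r,u \right)} = r + 3 = 3 + r$)
$R = 0$ ($R = - (3 - 3) = \left(-1\right) 0 = 0$)
$z{\left(w \right)} = 3 + w^{2}$
$N{\left(G,-2 \right)} z{\left(R \right)} = 28 \left(3 + 0^{2}\right) = 28 \left(3 + 0\right) = 28 \cdot 3 = 84$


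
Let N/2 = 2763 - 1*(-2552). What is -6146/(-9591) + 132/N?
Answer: 33298996/50976165 ≈ 0.65323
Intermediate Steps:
N = 10630 (N = 2*(2763 - 1*(-2552)) = 2*(2763 + 2552) = 2*5315 = 10630)
-6146/(-9591) + 132/N = -6146/(-9591) + 132/10630 = -6146*(-1/9591) + 132*(1/10630) = 6146/9591 + 66/5315 = 33298996/50976165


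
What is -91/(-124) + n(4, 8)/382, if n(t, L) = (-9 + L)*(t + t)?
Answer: 16885/23684 ≈ 0.71293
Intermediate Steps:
n(t, L) = 2*t*(-9 + L) (n(t, L) = (-9 + L)*(2*t) = 2*t*(-9 + L))
-91/(-124) + n(4, 8)/382 = -91/(-124) + (2*4*(-9 + 8))/382 = -91*(-1/124) + (2*4*(-1))*(1/382) = 91/124 - 8*1/382 = 91/124 - 4/191 = 16885/23684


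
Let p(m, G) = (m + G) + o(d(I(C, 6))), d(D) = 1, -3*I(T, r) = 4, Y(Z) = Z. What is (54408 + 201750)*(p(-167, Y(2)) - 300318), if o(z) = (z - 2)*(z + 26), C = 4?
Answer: -76978040580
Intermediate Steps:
I(T, r) = -4/3 (I(T, r) = -⅓*4 = -4/3)
o(z) = (-2 + z)*(26 + z)
p(m, G) = -27 + G + m (p(m, G) = (m + G) + (-52 + 1² + 24*1) = (G + m) + (-52 + 1 + 24) = (G + m) - 27 = -27 + G + m)
(54408 + 201750)*(p(-167, Y(2)) - 300318) = (54408 + 201750)*((-27 + 2 - 167) - 300318) = 256158*(-192 - 300318) = 256158*(-300510) = -76978040580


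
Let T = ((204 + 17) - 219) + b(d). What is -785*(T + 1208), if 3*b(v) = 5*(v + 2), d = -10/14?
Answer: -6660725/7 ≈ -9.5153e+5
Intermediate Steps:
d = -5/7 (d = -10*1/14 = -5/7 ≈ -0.71429)
b(v) = 10/3 + 5*v/3 (b(v) = (5*(v + 2))/3 = (5*(2 + v))/3 = (10 + 5*v)/3 = 10/3 + 5*v/3)
T = 29/7 (T = ((204 + 17) - 219) + (10/3 + (5/3)*(-5/7)) = (221 - 219) + (10/3 - 25/21) = 2 + 15/7 = 29/7 ≈ 4.1429)
-785*(T + 1208) = -785*(29/7 + 1208) = -785*8485/7 = -6660725/7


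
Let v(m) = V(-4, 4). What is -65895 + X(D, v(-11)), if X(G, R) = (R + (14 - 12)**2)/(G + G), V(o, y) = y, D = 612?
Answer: -10081934/153 ≈ -65895.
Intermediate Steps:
v(m) = 4
X(G, R) = (4 + R)/(2*G) (X(G, R) = (R + 2**2)/((2*G)) = (R + 4)*(1/(2*G)) = (4 + R)*(1/(2*G)) = (4 + R)/(2*G))
-65895 + X(D, v(-11)) = -65895 + (1/2)*(4 + 4)/612 = -65895 + (1/2)*(1/612)*8 = -65895 + 1/153 = -10081934/153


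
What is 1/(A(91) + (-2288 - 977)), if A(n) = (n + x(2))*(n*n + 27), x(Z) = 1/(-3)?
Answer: 3/2249981 ≈ 1.3333e-6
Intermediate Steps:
x(Z) = -⅓
A(n) = (27 + n²)*(-⅓ + n) (A(n) = (n - ⅓)*(n*n + 27) = (-⅓ + n)*(n² + 27) = (-⅓ + n)*(27 + n²) = (27 + n²)*(-⅓ + n))
1/(A(91) + (-2288 - 977)) = 1/((-9 + 91³ + 27*91 - ⅓*91²) + (-2288 - 977)) = 1/((-9 + 753571 + 2457 - ⅓*8281) - 3265) = 1/((-9 + 753571 + 2457 - 8281/3) - 3265) = 1/(2259776/3 - 3265) = 1/(2249981/3) = 3/2249981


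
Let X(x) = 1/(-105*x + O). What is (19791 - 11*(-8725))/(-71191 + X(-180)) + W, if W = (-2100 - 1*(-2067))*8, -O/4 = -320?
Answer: -381607633936/1436634379 ≈ -265.63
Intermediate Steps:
O = 1280 (O = -4*(-320) = 1280)
X(x) = 1/(1280 - 105*x) (X(x) = 1/(-105*x + 1280) = 1/(1280 - 105*x))
W = -264 (W = (-2100 + 2067)*8 = -33*8 = -264)
(19791 - 11*(-8725))/(-71191 + X(-180)) + W = (19791 - 11*(-8725))/(-71191 - 1/(-1280 + 105*(-180))) - 264 = (19791 + 95975)/(-71191 - 1/(-1280 - 18900)) - 264 = 115766/(-71191 - 1/(-20180)) - 264 = 115766/(-71191 - 1*(-1/20180)) - 264 = 115766/(-71191 + 1/20180) - 264 = 115766/(-1436634379/20180) - 264 = 115766*(-20180/1436634379) - 264 = -2336157880/1436634379 - 264 = -381607633936/1436634379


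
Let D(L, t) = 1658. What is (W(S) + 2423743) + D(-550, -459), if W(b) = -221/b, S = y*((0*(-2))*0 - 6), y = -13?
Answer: 14552389/6 ≈ 2.4254e+6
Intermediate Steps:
S = 78 (S = -13*((0*(-2))*0 - 6) = -13*(0*0 - 6) = -13*(0 - 6) = -13*(-6) = 78)
(W(S) + 2423743) + D(-550, -459) = (-221/78 + 2423743) + 1658 = (-221*1/78 + 2423743) + 1658 = (-17/6 + 2423743) + 1658 = 14542441/6 + 1658 = 14552389/6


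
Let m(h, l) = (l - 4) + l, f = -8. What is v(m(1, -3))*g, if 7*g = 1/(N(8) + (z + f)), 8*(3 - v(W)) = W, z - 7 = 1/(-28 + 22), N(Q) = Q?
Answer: 51/574 ≈ 0.088850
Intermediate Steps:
z = 41/6 (z = 7 + 1/(-28 + 22) = 7 + 1/(-6) = 7 - ⅙ = 41/6 ≈ 6.8333)
m(h, l) = -4 + 2*l (m(h, l) = (-4 + l) + l = -4 + 2*l)
v(W) = 3 - W/8
g = 6/287 (g = 1/(7*(8 + (41/6 - 8))) = 1/(7*(8 - 7/6)) = 1/(7*(41/6)) = (⅐)*(6/41) = 6/287 ≈ 0.020906)
v(m(1, -3))*g = (3 - (-4 + 2*(-3))/8)*(6/287) = (3 - (-4 - 6)/8)*(6/287) = (3 - ⅛*(-10))*(6/287) = (3 + 5/4)*(6/287) = (17/4)*(6/287) = 51/574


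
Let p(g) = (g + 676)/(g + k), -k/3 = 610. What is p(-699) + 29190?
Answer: 73821533/2529 ≈ 29190.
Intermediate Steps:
k = -1830 (k = -3*610 = -1830)
p(g) = (676 + g)/(-1830 + g) (p(g) = (g + 676)/(g - 1830) = (676 + g)/(-1830 + g))
p(-699) + 29190 = (676 - 699)/(-1830 - 699) + 29190 = -23/(-2529) + 29190 = -1/2529*(-23) + 29190 = 23/2529 + 29190 = 73821533/2529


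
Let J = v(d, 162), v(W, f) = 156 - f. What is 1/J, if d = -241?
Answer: -⅙ ≈ -0.16667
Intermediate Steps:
J = -6 (J = 156 - 1*162 = 156 - 162 = -6)
1/J = 1/(-6) = -⅙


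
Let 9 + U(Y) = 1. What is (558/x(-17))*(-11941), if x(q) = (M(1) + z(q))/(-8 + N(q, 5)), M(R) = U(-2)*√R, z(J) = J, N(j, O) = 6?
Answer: -13326156/25 ≈ -5.3305e+5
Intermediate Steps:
U(Y) = -8 (U(Y) = -9 + 1 = -8)
M(R) = -8*√R
x(q) = 4 - q/2 (x(q) = (-8*√1 + q)/(-8 + 6) = (-8*1 + q)/(-2) = (-8 + q)*(-½) = 4 - q/2)
(558/x(-17))*(-11941) = (558/(4 - ½*(-17)))*(-11941) = (558/(4 + 17/2))*(-11941) = (558/(25/2))*(-11941) = (558*(2/25))*(-11941) = (1116/25)*(-11941) = -13326156/25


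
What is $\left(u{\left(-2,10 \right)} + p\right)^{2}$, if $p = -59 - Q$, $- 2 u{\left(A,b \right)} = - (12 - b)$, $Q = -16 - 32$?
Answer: $100$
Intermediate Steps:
$Q = -48$
$u{\left(A,b \right)} = 6 - \frac{b}{2}$ ($u{\left(A,b \right)} = - \frac{\left(-1\right) \left(12 - b\right)}{2} = - \frac{-12 + b}{2} = 6 - \frac{b}{2}$)
$p = -11$ ($p = -59 - -48 = -59 + 48 = -11$)
$\left(u{\left(-2,10 \right)} + p\right)^{2} = \left(\left(6 - 5\right) - 11\right)^{2} = \left(1 - 11\right)^{2} = \left(-10\right)^{2} = 100$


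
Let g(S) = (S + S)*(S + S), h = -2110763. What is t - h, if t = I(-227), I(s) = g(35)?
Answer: 2115663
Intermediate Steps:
g(S) = 4*S**2 (g(S) = (2*S)*(2*S) = 4*S**2)
I(s) = 4900 (I(s) = 4*35**2 = 4*1225 = 4900)
t = 4900
t - h = 4900 - 1*(-2110763) = 4900 + 2110763 = 2115663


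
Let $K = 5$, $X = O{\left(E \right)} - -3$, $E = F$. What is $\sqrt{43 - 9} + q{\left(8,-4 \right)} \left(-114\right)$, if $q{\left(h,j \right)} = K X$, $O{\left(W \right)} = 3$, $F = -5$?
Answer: $-3420 + \sqrt{34} \approx -3414.2$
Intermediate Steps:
$E = -5$
$X = 6$ ($X = 3 - -3 = 3 + 3 = 6$)
$q{\left(h,j \right)} = 30$ ($q{\left(h,j \right)} = 5 \cdot 6 = 30$)
$\sqrt{43 - 9} + q{\left(8,-4 \right)} \left(-114\right) = \sqrt{43 - 9} + 30 \left(-114\right) = \sqrt{34} - 3420 = -3420 + \sqrt{34}$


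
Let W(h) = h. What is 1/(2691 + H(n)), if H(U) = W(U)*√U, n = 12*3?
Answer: 1/2907 ≈ 0.00034400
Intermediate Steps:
n = 36
H(U) = U^(3/2) (H(U) = U*√U = U^(3/2))
1/(2691 + H(n)) = 1/(2691 + 36^(3/2)) = 1/(2691 + 216) = 1/2907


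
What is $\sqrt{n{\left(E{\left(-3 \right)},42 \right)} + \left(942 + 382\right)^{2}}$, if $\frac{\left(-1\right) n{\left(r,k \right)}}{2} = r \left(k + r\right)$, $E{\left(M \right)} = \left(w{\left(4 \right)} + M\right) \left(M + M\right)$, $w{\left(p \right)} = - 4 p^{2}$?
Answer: $20 \sqrt{3490} \approx 1181.5$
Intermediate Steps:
$E{\left(M \right)} = 2 M \left(-64 + M\right)$ ($E{\left(M \right)} = \left(- 4 \cdot 4^{2} + M\right) \left(M + M\right) = \left(\left(-4\right) 16 + M\right) 2 M = \left(-64 + M\right) 2 M = 2 M \left(-64 + M\right)$)
$n{\left(r,k \right)} = - 2 r \left(k + r\right)$
$\sqrt{n{\left(E{\left(-3 \right)},42 \right)} + \left(942 + 382\right)^{2}} = \sqrt{- 2 \cdot 2 \left(-3\right) \left(-64 - 3\right) \left(42 + 2 \left(-3\right) \left(-64 - 3\right)\right) + \left(942 + 382\right)^{2}} = \sqrt{- 2 \cdot 2 \left(-3\right) \left(-67\right) \left(42 + 2 \left(-3\right) \left(-67\right)\right) + 1324^{2}} = \sqrt{\left(-2\right) 402 \left(42 + 402\right) + 1752976} = \sqrt{\left(-2\right) 402 \cdot 444 + 1752976} = \sqrt{-356976 + 1752976} = \sqrt{1396000} = 20 \sqrt{3490}$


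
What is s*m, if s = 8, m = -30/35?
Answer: -48/7 ≈ -6.8571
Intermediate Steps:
m = -6/7 (m = -30*1/35 = -6/7 ≈ -0.85714)
s*m = 8*(-6/7) = -48/7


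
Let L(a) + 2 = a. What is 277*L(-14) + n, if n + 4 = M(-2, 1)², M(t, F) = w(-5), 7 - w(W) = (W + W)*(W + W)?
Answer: 4213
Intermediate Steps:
L(a) = -2 + a
w(W) = 7 - 4*W² (w(W) = 7 - (W + W)*(W + W) = 7 - 2*W*2*W = 7 - 4*W²)
M(t, F) = -93 (M(t, F) = 7 - 4*(-5)² = 7 - 4*25 = 7 - 100 = -93)
n = 8645 (n = -4 + (-93)² = -4 + 8649 = 8645)
277*L(-14) + n = 277*(-2 - 14) + 8645 = 277*(-16) + 8645 = -4432 + 8645 = 4213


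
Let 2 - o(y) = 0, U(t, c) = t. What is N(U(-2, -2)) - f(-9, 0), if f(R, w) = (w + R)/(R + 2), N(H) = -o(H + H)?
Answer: -23/7 ≈ -3.2857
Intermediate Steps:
o(y) = 2 (o(y) = 2 - 1*0 = 2 + 0 = 2)
N(H) = -2 (N(H) = -1*2 = -2)
f(R, w) = (R + w)/(2 + R)
N(U(-2, -2)) - f(-9, 0) = -2 - (-9 + 0)/(2 - 9) = -2 - (-9)/(-7) = -2 - (-1)*(-9)/7 = -2 - 1*9/7 = -2 - 9/7 = -23/7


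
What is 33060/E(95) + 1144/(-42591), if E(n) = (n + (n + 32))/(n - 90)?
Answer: 1173339722/1575867 ≈ 744.57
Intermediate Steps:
E(n) = (32 + 2*n)/(-90 + n) (E(n) = (n + (32 + n))/(-90 + n) = (32 + 2*n)/(-90 + n))
33060/E(95) + 1144/(-42591) = 33060/((2*(16 + 95)/(-90 + 95))) + 1144/(-42591) = 33060/((2*111/5)) + 1144*(-1/42591) = 33060/((2*(⅕)*111)) - 1144/42591 = 33060/(222/5) - 1144/42591 = 33060*(5/222) - 1144/42591 = 27550/37 - 1144/42591 = 1173339722/1575867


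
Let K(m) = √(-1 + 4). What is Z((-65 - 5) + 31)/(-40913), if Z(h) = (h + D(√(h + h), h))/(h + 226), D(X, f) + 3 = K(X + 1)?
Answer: 42/7650731 - √3/7650731 ≈ 5.2633e-6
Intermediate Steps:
K(m) = √3
D(X, f) = -3 + √3
Z(h) = (-3 + h + √3)/(226 + h) (Z(h) = (h + (-3 + √3))/(h + 226) = (-3 + h + √3)/(226 + h))
Z((-65 - 5) + 31)/(-40913) = ((-3 + ((-65 - 5) + 31) + √3)/(226 + ((-65 - 5) + 31)))/(-40913) = ((-3 + (-70 + 31) + √3)/(226 + (-70 + 31)))*(-1/40913) = ((-3 - 39 + √3)/(226 - 39))*(-1/40913) = ((-42 + √3)/187)*(-1/40913) = (-42/187 + √3/187)*(-1/40913) = 42/7650731 - √3/7650731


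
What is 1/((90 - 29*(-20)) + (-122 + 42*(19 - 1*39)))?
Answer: -1/292 ≈ -0.0034247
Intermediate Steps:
1/((90 - 29*(-20)) + (-122 + 42*(19 - 1*39))) = 1/((90 + 580) + (-122 + 42*(19 - 39))) = 1/(670 + (-122 + 42*(-20))) = 1/(670 + (-122 - 840)) = 1/(670 - 962) = 1/(-292) = -1/292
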